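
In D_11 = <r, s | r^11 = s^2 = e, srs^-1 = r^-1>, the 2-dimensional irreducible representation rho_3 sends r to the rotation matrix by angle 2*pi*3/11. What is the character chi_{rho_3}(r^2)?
chi_{rho_3}(r^2) = 2*cos(2*pi*3*2/11) = -2*cos(pi/11)

rho_3(r^2) is rotation by angle 2*pi*3*2/11, whose trace is 2*cos(2*pi*3*2/11) = -2*cos(pi/11).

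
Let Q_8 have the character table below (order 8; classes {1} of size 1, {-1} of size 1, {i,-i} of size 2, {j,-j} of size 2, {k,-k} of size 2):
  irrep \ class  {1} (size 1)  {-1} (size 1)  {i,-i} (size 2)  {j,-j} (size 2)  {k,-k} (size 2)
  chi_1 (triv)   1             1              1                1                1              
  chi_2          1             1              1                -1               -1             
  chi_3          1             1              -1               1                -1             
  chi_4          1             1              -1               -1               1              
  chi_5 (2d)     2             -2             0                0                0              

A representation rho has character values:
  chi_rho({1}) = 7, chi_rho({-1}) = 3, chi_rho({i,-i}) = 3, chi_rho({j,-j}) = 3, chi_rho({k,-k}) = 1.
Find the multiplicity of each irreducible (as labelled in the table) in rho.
Multiplicities: chi_1: 3, chi_2: 1, chi_3: 1, chi_4: 0, chi_5: 1.

Details: Use <chi_rho, chi> = (1/|G|) sum_C |C| * chi_rho(C) * conj(chi(C)) with |G| = 8 for each irreducible chi in the table:
  <chi_rho, chi_1> = (1/8)[1*(7)*conj(1) + 1*(3)*conj(1) + 2*(3)*conj(1) + 2*(3)*conj(1) + 2*(1)*conj(1)]
      = (1/8)[(7) + (3) + (6) + (6) + (2)] = 24/8 = 3
  <chi_rho, chi_2> = (1/8)[1*(7)*conj(1) + 1*(3)*conj(1) + 2*(3)*conj(1) + 2*(3)*conj(-1) + 2*(1)*conj(-1)]
      = (1/8)[(7) + (3) + (6) + (-6) + (-2)] = 8/8 = 1
  <chi_rho, chi_3> = (1/8)[1*(7)*conj(1) + 1*(3)*conj(1) + 2*(3)*conj(-1) + 2*(3)*conj(1) + 2*(1)*conj(-1)]
      = (1/8)[(7) + (3) + (-6) + (6) + (-2)] = 8/8 = 1
  <chi_rho, chi_4> = (1/8)[1*(7)*conj(1) + 1*(3)*conj(1) + 2*(3)*conj(-1) + 2*(3)*conj(-1) + 2*(1)*conj(1)]
      = (1/8)[(7) + (3) + (-6) + (-6) + (2)] = 0/8 = 0
  <chi_rho, chi_5> = (1/8)[1*(7)*conj(2) + 1*(3)*conj(-2) + 2*(3)*conj(0) + 2*(3)*conj(0) + 2*(1)*conj(0)]
      = (1/8)[(14) + (-6) + (0) + (0) + (0)] = 8/8 = 1
Dimension check: dim(rho) = sum (mult * dim) = 3*1 + 1*1 + 1*1 + 0*1 + 1*2 = 7 = chi_rho(e) = 7.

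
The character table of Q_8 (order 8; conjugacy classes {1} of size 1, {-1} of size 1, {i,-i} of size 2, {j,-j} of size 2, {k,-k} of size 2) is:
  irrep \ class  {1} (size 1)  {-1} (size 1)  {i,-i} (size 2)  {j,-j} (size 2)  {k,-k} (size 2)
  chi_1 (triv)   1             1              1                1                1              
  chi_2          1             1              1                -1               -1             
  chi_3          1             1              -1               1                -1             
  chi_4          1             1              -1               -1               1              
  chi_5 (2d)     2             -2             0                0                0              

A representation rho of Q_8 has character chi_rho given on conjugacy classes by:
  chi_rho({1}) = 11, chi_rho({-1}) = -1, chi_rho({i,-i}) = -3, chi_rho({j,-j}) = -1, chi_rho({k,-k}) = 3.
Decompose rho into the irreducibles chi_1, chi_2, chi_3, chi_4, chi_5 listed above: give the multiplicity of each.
Multiplicities: chi_1: 1, chi_2: 0, chi_3: 1, chi_4: 3, chi_5: 3.

Explanation: Use <chi_rho, chi> = (1/|G|) sum_C |C| * chi_rho(C) * conj(chi(C)) with |G| = 8 for each irreducible chi in the table:
  <chi_rho, chi_1> = (1/8)[1*(11)*conj(1) + 1*(-1)*conj(1) + 2*(-3)*conj(1) + 2*(-1)*conj(1) + 2*(3)*conj(1)]
      = (1/8)[(11) + (-1) + (-6) + (-2) + (6)] = 8/8 = 1
  <chi_rho, chi_2> = (1/8)[1*(11)*conj(1) + 1*(-1)*conj(1) + 2*(-3)*conj(1) + 2*(-1)*conj(-1) + 2*(3)*conj(-1)]
      = (1/8)[(11) + (-1) + (-6) + (2) + (-6)] = 0/8 = 0
  <chi_rho, chi_3> = (1/8)[1*(11)*conj(1) + 1*(-1)*conj(1) + 2*(-3)*conj(-1) + 2*(-1)*conj(1) + 2*(3)*conj(-1)]
      = (1/8)[(11) + (-1) + (6) + (-2) + (-6)] = 8/8 = 1
  <chi_rho, chi_4> = (1/8)[1*(11)*conj(1) + 1*(-1)*conj(1) + 2*(-3)*conj(-1) + 2*(-1)*conj(-1) + 2*(3)*conj(1)]
      = (1/8)[(11) + (-1) + (6) + (2) + (6)] = 24/8 = 3
  <chi_rho, chi_5> = (1/8)[1*(11)*conj(2) + 1*(-1)*conj(-2) + 2*(-3)*conj(0) + 2*(-1)*conj(0) + 2*(3)*conj(0)]
      = (1/8)[(22) + (2) + (0) + (0) + (0)] = 24/8 = 3
Dimension check: dim(rho) = sum (mult * dim) = 1*1 + 0*1 + 1*1 + 3*1 + 3*2 = 11 = chi_rho(e) = 11.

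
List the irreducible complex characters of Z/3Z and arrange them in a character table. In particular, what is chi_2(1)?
Character table of Z/3Z (irreps indexed chi_0,...,chi_2 with chi_k(m) = zeta_3^(k*m), zeta_3 = exp(2*pi*i/3)):
  irrep \ class  {0} (size 1)  {1} (size 1)    {2} (size 1)  
  chi_0          1             1               1             
  chi_1          1             exp(2*I*pi/3)   exp(-2*I*pi/3)
  chi_2          1             exp(-2*I*pi/3)  exp(2*I*pi/3) 

Spot check: chi_2(1) = zeta_3^(2*1) = zeta_3^2 = exp(-2*I*pi/3).

Derivation: Z/3Z is abelian, so all 3 irreducible complex representations are 1-dimensional. They are given by chi_k(m) = zeta_3^(k*m) for k = 0,...,2. Row orthogonality: sum_m chi_k(m) conj(chi_l(m)) = 3 * [k = l].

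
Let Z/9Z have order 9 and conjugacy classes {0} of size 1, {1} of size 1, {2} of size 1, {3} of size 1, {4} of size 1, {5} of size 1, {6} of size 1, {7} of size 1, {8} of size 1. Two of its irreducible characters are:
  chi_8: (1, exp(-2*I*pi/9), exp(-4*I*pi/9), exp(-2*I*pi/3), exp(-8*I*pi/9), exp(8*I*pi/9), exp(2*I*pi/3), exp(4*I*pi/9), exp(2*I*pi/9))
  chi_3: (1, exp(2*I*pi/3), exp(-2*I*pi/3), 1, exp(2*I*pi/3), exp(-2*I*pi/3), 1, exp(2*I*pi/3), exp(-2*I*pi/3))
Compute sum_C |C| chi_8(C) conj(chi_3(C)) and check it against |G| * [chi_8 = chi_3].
Sum = 0; so <chi_8, chi_3> = 0 (distinct irreducibles are orthogonal).

Compute term by term over conjugacy classes (|C| * chi_8(C) * conj(chi_3(C))):
  1*(1)*conj(1) + 1*(exp(-2*I*pi/9))*conj(exp(2*I*pi/3)) + 1*(exp(-4*I*pi/9))*conj(exp(-2*I*pi/3)) + 1*(exp(-2*I*pi/3))*conj(1) + 1*(exp(-8*I*pi/9))*conj(exp(2*I*pi/3)) + 1*(exp(8*I*pi/9))*conj(exp(-2*I*pi/3)) + 1*(exp(2*I*pi/3))*conj(1) + 1*(exp(4*I*pi/9))*conj(exp(2*I*pi/3)) + 1*(exp(2*I*pi/9))*conj(exp(-2*I*pi/3))
  = (1) + (exp(-8*I*pi/9)) + (exp(2*I*pi/9)) + (exp(-2*I*pi/3)) + (exp(4*I*pi/9)) + (exp(-4*I*pi/9)) + (exp(2*I*pi/3)) + (exp(-2*I*pi/9)) + (exp(8*I*pi/9))
  = 0.
(Exp terms are combined using exp(i*s)*conj(exp(i*t)) = exp(i*(s-t)), and sums of them are collapsed using the identity that for every m > 1 the m distinct m-th roots of unity sum to 0, e.g. 1 + exp(2*I*pi/3) + exp(-2*I*pi/3) = 0.)
Dividing by |G| = 9 gives 0/9 = 0, matching the row-orthogonality relation <chi_8, chi_3> = [chi_8 = chi_3].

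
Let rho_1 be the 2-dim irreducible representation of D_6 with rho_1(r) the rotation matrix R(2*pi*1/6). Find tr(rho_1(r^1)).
chi_{rho_1}(r^1) = 2*cos(2*pi*1*1/6) = 1

Proof sketch: rho_1(r^1) is rotation by angle 2*pi*1*1/6, whose trace is 2*cos(2*pi*1*1/6) = 1.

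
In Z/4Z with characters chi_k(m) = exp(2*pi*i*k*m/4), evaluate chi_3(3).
chi_3(3) = zeta_4^9 = I

chi_3(3) = zeta_4^(3*3) = zeta_4^9. Since zeta_4^4 = 1, this equals zeta_4^1 = exp(2*pi*i*1/4) = I.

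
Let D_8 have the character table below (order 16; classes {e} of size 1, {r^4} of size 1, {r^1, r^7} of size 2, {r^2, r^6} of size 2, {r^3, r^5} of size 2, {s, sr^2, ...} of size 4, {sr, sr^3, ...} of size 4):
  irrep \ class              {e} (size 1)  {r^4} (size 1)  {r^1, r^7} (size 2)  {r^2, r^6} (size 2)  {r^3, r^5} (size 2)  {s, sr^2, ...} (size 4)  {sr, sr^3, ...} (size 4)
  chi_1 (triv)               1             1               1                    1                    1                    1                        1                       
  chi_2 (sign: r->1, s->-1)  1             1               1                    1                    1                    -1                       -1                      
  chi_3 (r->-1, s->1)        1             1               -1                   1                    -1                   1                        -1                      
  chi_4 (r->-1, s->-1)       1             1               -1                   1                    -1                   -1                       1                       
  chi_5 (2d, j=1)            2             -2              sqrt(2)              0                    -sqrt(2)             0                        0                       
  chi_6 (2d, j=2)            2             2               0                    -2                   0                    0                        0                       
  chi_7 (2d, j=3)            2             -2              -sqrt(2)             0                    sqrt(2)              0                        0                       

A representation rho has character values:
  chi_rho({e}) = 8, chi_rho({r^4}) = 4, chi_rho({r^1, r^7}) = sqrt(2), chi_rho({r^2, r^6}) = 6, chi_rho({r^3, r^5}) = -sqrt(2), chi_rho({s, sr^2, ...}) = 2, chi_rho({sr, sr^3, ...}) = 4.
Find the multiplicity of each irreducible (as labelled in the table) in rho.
Multiplicities: chi_1: 3, chi_2: 0, chi_3: 1, chi_4: 2, chi_5: 1, chi_6: 0, chi_7: 0.

Use <chi_rho, chi> = (1/|G|) sum_C |C| * chi_rho(C) * conj(chi(C)) with |G| = 16 for each irreducible chi in the table:
  <chi_rho, chi_1> = (1/16)[1*(8)*conj(1) + 1*(4)*conj(1) + 2*(sqrt(2))*conj(1) + 2*(6)*conj(1) + 2*(-sqrt(2))*conj(1) + 4*(2)*conj(1) + 4*(4)*conj(1)]
      = (1/16)[(8) + (4) + (2*sqrt(2)) + (12) + (-2*sqrt(2)) + (8) + (16)] = 48/16 = 3
  <chi_rho, chi_2> = (1/16)[1*(8)*conj(1) + 1*(4)*conj(1) + 2*(sqrt(2))*conj(1) + 2*(6)*conj(1) + 2*(-sqrt(2))*conj(1) + 4*(2)*conj(-1) + 4*(4)*conj(-1)]
      = (1/16)[(8) + (4) + (2*sqrt(2)) + (12) + (-2*sqrt(2)) + (-8) + (-16)] = 0/16 = 0
  <chi_rho, chi_3> = (1/16)[1*(8)*conj(1) + 1*(4)*conj(1) + 2*(sqrt(2))*conj(-1) + 2*(6)*conj(1) + 2*(-sqrt(2))*conj(-1) + 4*(2)*conj(1) + 4*(4)*conj(-1)]
      = (1/16)[(8) + (4) + (-2*sqrt(2)) + (12) + (2*sqrt(2)) + (8) + (-16)] = 16/16 = 1
  <chi_rho, chi_4> = (1/16)[1*(8)*conj(1) + 1*(4)*conj(1) + 2*(sqrt(2))*conj(-1) + 2*(6)*conj(1) + 2*(-sqrt(2))*conj(-1) + 4*(2)*conj(-1) + 4*(4)*conj(1)]
      = (1/16)[(8) + (4) + (-2*sqrt(2)) + (12) + (2*sqrt(2)) + (-8) + (16)] = 32/16 = 2
  <chi_rho, chi_5> = (1/16)[1*(8)*conj(2) + 1*(4)*conj(-2) + 2*(sqrt(2))*conj(sqrt(2)) + 2*(6)*conj(0) + 2*(-sqrt(2))*conj(-sqrt(2)) + 4*(2)*conj(0) + 4*(4)*conj(0)]
      = (1/16)[(16) + (-8) + (4) + (0) + (4) + (0) + (0)] = 16/16 = 1
  <chi_rho, chi_6> = (1/16)[1*(8)*conj(2) + 1*(4)*conj(2) + 2*(sqrt(2))*conj(0) + 2*(6)*conj(-2) + 2*(-sqrt(2))*conj(0) + 4*(2)*conj(0) + 4*(4)*conj(0)]
      = (1/16)[(16) + (8) + (0) + (-24) + (0) + (0) + (0)] = 0/16 = 0
  <chi_rho, chi_7> = (1/16)[1*(8)*conj(2) + 1*(4)*conj(-2) + 2*(sqrt(2))*conj(-sqrt(2)) + 2*(6)*conj(0) + 2*(-sqrt(2))*conj(sqrt(2)) + 4*(2)*conj(0) + 4*(4)*conj(0)]
      = (1/16)[(16) + (-8) + (-4) + (0) + (-4) + (0) + (0)] = 0/16 = 0
Dimension check: dim(rho) = sum (mult * dim) = 3*1 + 0*1 + 1*1 + 2*1 + 1*2 + 0*2 + 0*2 = 8 = chi_rho(e) = 8.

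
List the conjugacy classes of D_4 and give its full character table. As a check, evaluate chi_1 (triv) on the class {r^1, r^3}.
Conjugacy classes: {e} of size 1, {r^2} of size 1, {r^1, r^3} of size 2, {s, sr^2, ...} of size 2, {sr, sr^3, ...} of size 2.
Character table:
  irrep \ class              {e} (size 1)  {r^2} (size 1)  {r^1, r^3} (size 2)  {s, sr^2, ...} (size 2)  {sr, sr^3, ...} (size 2)
  chi_1 (triv)               1             1               1                    1                        1                       
  chi_2 (sign: r->1, s->-1)  1             1               1                    -1                       -1                      
  chi_3 (r->-1, s->1)        1             1               -1                   1                        -1                      
  chi_4 (r->-1, s->-1)       1             1               -1                   -1                       1                       
  chi_5 (2d, j=1)            2             -2              0                    0                        0                       

Spot check: chi_1 (triv) on {r^1, r^3} = 1.

Explanation: D_4 has order 2*4 = 8 with 5 conjugacy classes, hence 5 irreducibles. Sum of squared dims 1 + 1 + 1 + 1 + 4 = 8 = |G|. Linear characters come from the abelianisation; the 2-dimensional irreps have character r^k -> 2*cos(2*pi*j*k/4), reflections -> 0.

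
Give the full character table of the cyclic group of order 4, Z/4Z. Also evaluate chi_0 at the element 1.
Character table of Z/4Z (irreps indexed chi_0,...,chi_3 with chi_k(m) = zeta_4^(k*m), zeta_4 = exp(2*pi*i/4)):
  irrep \ class  {0} (size 1)  {1} (size 1)  {2} (size 1)  {3} (size 1)
  chi_0          1             1             1             1           
  chi_1          1             I             -1            -I          
  chi_2          1             -1            1             -1          
  chi_3          1             -I            -1            I           

Spot check: chi_0(1) = zeta_4^(0*1) = zeta_4^0 = 1.

Justification: Z/4Z is abelian, so all 4 irreducible complex representations are 1-dimensional. They are given by chi_k(m) = zeta_4^(k*m) for k = 0,...,3. Row orthogonality: sum_m chi_k(m) conj(chi_l(m)) = 4 * [k = l].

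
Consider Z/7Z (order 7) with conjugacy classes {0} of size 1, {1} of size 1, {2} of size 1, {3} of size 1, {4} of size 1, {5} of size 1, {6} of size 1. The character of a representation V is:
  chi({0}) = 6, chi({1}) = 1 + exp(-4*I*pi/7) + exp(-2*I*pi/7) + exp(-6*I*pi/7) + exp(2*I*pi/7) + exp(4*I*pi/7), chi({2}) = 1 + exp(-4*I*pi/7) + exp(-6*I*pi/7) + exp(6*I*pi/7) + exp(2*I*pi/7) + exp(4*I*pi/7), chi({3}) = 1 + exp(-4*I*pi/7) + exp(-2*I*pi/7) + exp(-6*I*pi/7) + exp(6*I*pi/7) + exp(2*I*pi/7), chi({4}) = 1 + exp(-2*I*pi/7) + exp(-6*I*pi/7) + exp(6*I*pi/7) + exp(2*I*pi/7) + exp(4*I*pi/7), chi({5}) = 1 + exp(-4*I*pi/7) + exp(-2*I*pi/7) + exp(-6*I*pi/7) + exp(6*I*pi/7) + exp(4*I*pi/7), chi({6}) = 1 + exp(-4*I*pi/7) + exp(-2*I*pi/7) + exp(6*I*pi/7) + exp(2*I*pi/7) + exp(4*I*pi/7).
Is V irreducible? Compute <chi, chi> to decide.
Not irreducible (reducible): <chi, chi> = 6 > 1.

Derivation: <chi, chi> = (1/|G|) sum_C |C| * |chi(C)|^2 = (1/7)[1*|6|^2 + 1*|1 + exp(-4*I*pi/7) + exp(-2*I*pi/7) + exp(-6*I*pi/7) + exp(2*I*pi/7) + exp(4*I*pi/7)|^2 + 1*|1 + exp(-4*I*pi/7) + exp(-6*I*pi/7) + exp(6*I*pi/7) + exp(2*I*pi/7) + exp(4*I*pi/7)|^2 + 1*|1 + exp(-4*I*pi/7) + exp(-2*I*pi/7) + exp(-6*I*pi/7) + exp(6*I*pi/7) + exp(2*I*pi/7)|^2 + 1*|1 + exp(-2*I*pi/7) + exp(-6*I*pi/7) + exp(6*I*pi/7) + exp(2*I*pi/7) + exp(4*I*pi/7)|^2 + 1*|1 + exp(-4*I*pi/7) + exp(-2*I*pi/7) + exp(-6*I*pi/7) + exp(6*I*pi/7) + exp(4*I*pi/7)|^2 + 1*|1 + exp(-4*I*pi/7) + exp(-2*I*pi/7) + exp(6*I*pi/7) + exp(2*I*pi/7) + exp(4*I*pi/7)|^2]
  = (1/7)[(36) + (1) + (1) + (1) + (1) + (1) + (1)] = 42/7 = 6.
(Exp terms are combined using exp(i*s)*conj(exp(i*t)) = exp(i*(s-t)), and sums of them are collapsed using the identity that for every m > 1 the m distinct m-th roots of unity sum to 0, e.g. 1 + exp(2*I*pi/3) + exp(-2*I*pi/3) = 0.)
A character is irreducible iff <chi, chi> = 1, so this representation is reducible.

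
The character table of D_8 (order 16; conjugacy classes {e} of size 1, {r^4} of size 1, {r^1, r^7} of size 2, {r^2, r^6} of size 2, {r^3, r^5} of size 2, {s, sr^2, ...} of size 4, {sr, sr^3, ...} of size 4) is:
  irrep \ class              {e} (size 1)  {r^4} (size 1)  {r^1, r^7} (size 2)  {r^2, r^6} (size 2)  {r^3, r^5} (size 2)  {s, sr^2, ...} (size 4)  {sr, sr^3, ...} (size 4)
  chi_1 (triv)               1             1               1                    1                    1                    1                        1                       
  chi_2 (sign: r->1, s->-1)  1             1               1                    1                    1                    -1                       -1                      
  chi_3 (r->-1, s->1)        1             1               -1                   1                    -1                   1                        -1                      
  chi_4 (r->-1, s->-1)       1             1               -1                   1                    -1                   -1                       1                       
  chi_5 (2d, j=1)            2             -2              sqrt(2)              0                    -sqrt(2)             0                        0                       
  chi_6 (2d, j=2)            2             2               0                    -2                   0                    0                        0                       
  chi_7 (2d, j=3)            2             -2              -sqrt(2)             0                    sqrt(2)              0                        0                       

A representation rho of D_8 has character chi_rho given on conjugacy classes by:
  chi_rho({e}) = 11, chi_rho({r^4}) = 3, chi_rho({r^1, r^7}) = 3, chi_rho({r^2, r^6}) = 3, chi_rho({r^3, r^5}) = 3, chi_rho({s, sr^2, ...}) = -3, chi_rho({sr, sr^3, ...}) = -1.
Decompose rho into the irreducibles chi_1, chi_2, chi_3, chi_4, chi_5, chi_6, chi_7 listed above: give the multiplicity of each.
Multiplicities: chi_1: 1, chi_2: 3, chi_3: 0, chi_4: 1, chi_5: 1, chi_6: 1, chi_7: 1.

Justification: Use <chi_rho, chi> = (1/|G|) sum_C |C| * chi_rho(C) * conj(chi(C)) with |G| = 16 for each irreducible chi in the table:
  <chi_rho, chi_1> = (1/16)[1*(11)*conj(1) + 1*(3)*conj(1) + 2*(3)*conj(1) + 2*(3)*conj(1) + 2*(3)*conj(1) + 4*(-3)*conj(1) + 4*(-1)*conj(1)]
      = (1/16)[(11) + (3) + (6) + (6) + (6) + (-12) + (-4)] = 16/16 = 1
  <chi_rho, chi_2> = (1/16)[1*(11)*conj(1) + 1*(3)*conj(1) + 2*(3)*conj(1) + 2*(3)*conj(1) + 2*(3)*conj(1) + 4*(-3)*conj(-1) + 4*(-1)*conj(-1)]
      = (1/16)[(11) + (3) + (6) + (6) + (6) + (12) + (4)] = 48/16 = 3
  <chi_rho, chi_3> = (1/16)[1*(11)*conj(1) + 1*(3)*conj(1) + 2*(3)*conj(-1) + 2*(3)*conj(1) + 2*(3)*conj(-1) + 4*(-3)*conj(1) + 4*(-1)*conj(-1)]
      = (1/16)[(11) + (3) + (-6) + (6) + (-6) + (-12) + (4)] = 0/16 = 0
  <chi_rho, chi_4> = (1/16)[1*(11)*conj(1) + 1*(3)*conj(1) + 2*(3)*conj(-1) + 2*(3)*conj(1) + 2*(3)*conj(-1) + 4*(-3)*conj(-1) + 4*(-1)*conj(1)]
      = (1/16)[(11) + (3) + (-6) + (6) + (-6) + (12) + (-4)] = 16/16 = 1
  <chi_rho, chi_5> = (1/16)[1*(11)*conj(2) + 1*(3)*conj(-2) + 2*(3)*conj(sqrt(2)) + 2*(3)*conj(0) + 2*(3)*conj(-sqrt(2)) + 4*(-3)*conj(0) + 4*(-1)*conj(0)]
      = (1/16)[(22) + (-6) + (6*sqrt(2)) + (0) + (-6*sqrt(2)) + (0) + (0)] = 16/16 = 1
  <chi_rho, chi_6> = (1/16)[1*(11)*conj(2) + 1*(3)*conj(2) + 2*(3)*conj(0) + 2*(3)*conj(-2) + 2*(3)*conj(0) + 4*(-3)*conj(0) + 4*(-1)*conj(0)]
      = (1/16)[(22) + (6) + (0) + (-12) + (0) + (0) + (0)] = 16/16 = 1
  <chi_rho, chi_7> = (1/16)[1*(11)*conj(2) + 1*(3)*conj(-2) + 2*(3)*conj(-sqrt(2)) + 2*(3)*conj(0) + 2*(3)*conj(sqrt(2)) + 4*(-3)*conj(0) + 4*(-1)*conj(0)]
      = (1/16)[(22) + (-6) + (-6*sqrt(2)) + (0) + (6*sqrt(2)) + (0) + (0)] = 16/16 = 1
Dimension check: dim(rho) = sum (mult * dim) = 1*1 + 3*1 + 0*1 + 1*1 + 1*2 + 1*2 + 1*2 = 11 = chi_rho(e) = 11.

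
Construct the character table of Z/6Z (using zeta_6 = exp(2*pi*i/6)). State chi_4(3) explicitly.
Character table of Z/6Z (irreps indexed chi_0,...,chi_5 with chi_k(m) = zeta_6^(k*m), zeta_6 = exp(2*pi*i/6)):
  irrep \ class  {0} (size 1)  {1} (size 1)    {2} (size 1)    {3} (size 1)  {4} (size 1)    {5} (size 1)  
  chi_0          1             1               1               1             1               1             
  chi_1          1             exp(I*pi/3)     exp(2*I*pi/3)   -1            exp(-2*I*pi/3)  exp(-I*pi/3)  
  chi_2          1             exp(2*I*pi/3)   exp(-2*I*pi/3)  1             exp(2*I*pi/3)   exp(-2*I*pi/3)
  chi_3          1             -1              1               -1            1               -1            
  chi_4          1             exp(-2*I*pi/3)  exp(2*I*pi/3)   1             exp(-2*I*pi/3)  exp(2*I*pi/3) 
  chi_5          1             exp(-I*pi/3)    exp(-2*I*pi/3)  -1            exp(2*I*pi/3)   exp(I*pi/3)   

Spot check: chi_4(3) = zeta_6^(4*3) = zeta_6^12 = 1.

Explanation: Z/6Z is abelian, so all 6 irreducible complex representations are 1-dimensional. They are given by chi_k(m) = zeta_6^(k*m) for k = 0,...,5. Row orthogonality: sum_m chi_k(m) conj(chi_l(m)) = 6 * [k = l].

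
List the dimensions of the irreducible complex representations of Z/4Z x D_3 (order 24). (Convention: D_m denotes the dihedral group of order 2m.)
Dimensions: 1, 1, 1, 1, 1, 1, 1, 1, 2, 2, 2, 2

Justification: There are 12 irreducibles (= number of conjugacy classes). Their dimensions d_i satisfy sum d_i^2 = |G| = 24: 1 + 1 + 1 + 1 + 1 + 1 + 1 + 1 + 4 + 4 + 4 + 4 = 24. (For the product with Z/4Z: each of the 4 1-dim characters of Z/4Z tensors with each irrep of D_3, giving 4 copies of each D_3-dimension.)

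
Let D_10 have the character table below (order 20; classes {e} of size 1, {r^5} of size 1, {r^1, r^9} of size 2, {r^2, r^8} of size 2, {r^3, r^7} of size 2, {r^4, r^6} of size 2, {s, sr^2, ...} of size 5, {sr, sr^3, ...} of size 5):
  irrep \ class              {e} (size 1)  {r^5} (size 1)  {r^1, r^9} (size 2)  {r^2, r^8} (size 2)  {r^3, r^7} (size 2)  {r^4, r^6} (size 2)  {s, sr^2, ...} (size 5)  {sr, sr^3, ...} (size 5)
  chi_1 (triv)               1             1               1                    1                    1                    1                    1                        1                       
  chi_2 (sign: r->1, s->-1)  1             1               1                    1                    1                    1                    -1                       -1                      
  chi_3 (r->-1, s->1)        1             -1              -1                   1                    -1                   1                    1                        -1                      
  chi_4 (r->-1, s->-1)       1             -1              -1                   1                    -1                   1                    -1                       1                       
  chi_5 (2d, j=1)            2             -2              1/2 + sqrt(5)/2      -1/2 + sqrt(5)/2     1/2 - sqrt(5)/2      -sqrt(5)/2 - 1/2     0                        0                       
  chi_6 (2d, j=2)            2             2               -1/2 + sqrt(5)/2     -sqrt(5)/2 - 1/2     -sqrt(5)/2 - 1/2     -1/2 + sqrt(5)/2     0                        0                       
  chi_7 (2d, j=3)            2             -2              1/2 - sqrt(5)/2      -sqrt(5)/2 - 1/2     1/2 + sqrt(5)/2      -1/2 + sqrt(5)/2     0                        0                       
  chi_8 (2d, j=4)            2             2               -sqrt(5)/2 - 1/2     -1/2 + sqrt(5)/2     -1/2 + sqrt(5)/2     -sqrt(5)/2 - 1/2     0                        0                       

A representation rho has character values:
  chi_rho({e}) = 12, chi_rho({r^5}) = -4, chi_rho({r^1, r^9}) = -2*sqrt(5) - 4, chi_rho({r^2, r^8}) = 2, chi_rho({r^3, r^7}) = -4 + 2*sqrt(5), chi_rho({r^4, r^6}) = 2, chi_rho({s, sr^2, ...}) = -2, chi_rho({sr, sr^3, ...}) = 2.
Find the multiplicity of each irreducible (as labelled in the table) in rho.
Multiplicities: chi_1: 0, chi_2: 0, chi_3: 1, chi_4: 3, chi_5: 0, chi_6: 0, chi_7: 2, chi_8: 2.

Derivation: Use <chi_rho, chi> = (1/|G|) sum_C |C| * chi_rho(C) * conj(chi(C)) with |G| = 20 for each irreducible chi in the table:
  <chi_rho, chi_1> = (1/20)[1*(12)*conj(1) + 1*(-4)*conj(1) + 2*(-2*sqrt(5) - 4)*conj(1) + 2*(2)*conj(1) + 2*(-4 + 2*sqrt(5))*conj(1) + 2*(2)*conj(1) + 5*(-2)*conj(1) + 5*(2)*conj(1)]
      = (1/20)[(12) + (-4) + (-4*sqrt(5) - 8) + (4) + (-8 + 4*sqrt(5)) + (4) + (-10) + (10)] = 0/20 = 0
  <chi_rho, chi_2> = (1/20)[1*(12)*conj(1) + 1*(-4)*conj(1) + 2*(-2*sqrt(5) - 4)*conj(1) + 2*(2)*conj(1) + 2*(-4 + 2*sqrt(5))*conj(1) + 2*(2)*conj(1) + 5*(-2)*conj(-1) + 5*(2)*conj(-1)]
      = (1/20)[(12) + (-4) + (-4*sqrt(5) - 8) + (4) + (-8 + 4*sqrt(5)) + (4) + (10) + (-10)] = 0/20 = 0
  <chi_rho, chi_3> = (1/20)[1*(12)*conj(1) + 1*(-4)*conj(-1) + 2*(-2*sqrt(5) - 4)*conj(-1) + 2*(2)*conj(1) + 2*(-4 + 2*sqrt(5))*conj(-1) + 2*(2)*conj(1) + 5*(-2)*conj(1) + 5*(2)*conj(-1)]
      = (1/20)[(12) + (4) + (8 + 4*sqrt(5)) + (4) + (8 - 4*sqrt(5)) + (4) + (-10) + (-10)] = 20/20 = 1
  <chi_rho, chi_4> = (1/20)[1*(12)*conj(1) + 1*(-4)*conj(-1) + 2*(-2*sqrt(5) - 4)*conj(-1) + 2*(2)*conj(1) + 2*(-4 + 2*sqrt(5))*conj(-1) + 2*(2)*conj(1) + 5*(-2)*conj(-1) + 5*(2)*conj(1)]
      = (1/20)[(12) + (4) + (8 + 4*sqrt(5)) + (4) + (8 - 4*sqrt(5)) + (4) + (10) + (10)] = 60/20 = 3
  <chi_rho, chi_5> = (1/20)[1*(12)*conj(2) + 1*(-4)*conj(-2) + 2*(-2*sqrt(5) - 4)*conj(1/2 + sqrt(5)/2) + 2*(2)*conj(-1/2 + sqrt(5)/2) + 2*(-4 + 2*sqrt(5))*conj(1/2 - sqrt(5)/2) + 2*(2)*conj(-sqrt(5)/2 - 1/2) + 5*(-2)*conj(0) + 5*(2)*conj(0)]
      = (1/20)[(24) + (8) + (-14 - 6*sqrt(5)) + (-2 + 2*sqrt(5)) + (-14 + 6*sqrt(5)) + (-2*sqrt(5) - 2) + (0) + (0)] = 0/20 = 0
  <chi_rho, chi_6> = (1/20)[1*(12)*conj(2) + 1*(-4)*conj(2) + 2*(-2*sqrt(5) - 4)*conj(-1/2 + sqrt(5)/2) + 2*(2)*conj(-sqrt(5)/2 - 1/2) + 2*(-4 + 2*sqrt(5))*conj(-sqrt(5)/2 - 1/2) + 2*(2)*conj(-1/2 + sqrt(5)/2) + 5*(-2)*conj(0) + 5*(2)*conj(0)]
      = (1/20)[(24) + (-8) + (-6 - 2*sqrt(5)) + (-2*sqrt(5) - 2) + (-6 + 2*sqrt(5)) + (-2 + 2*sqrt(5)) + (0) + (0)] = 0/20 = 0
  <chi_rho, chi_7> = (1/20)[1*(12)*conj(2) + 1*(-4)*conj(-2) + 2*(-2*sqrt(5) - 4)*conj(1/2 - sqrt(5)/2) + 2*(2)*conj(-sqrt(5)/2 - 1/2) + 2*(-4 + 2*sqrt(5))*conj(1/2 + sqrt(5)/2) + 2*(2)*conj(-1/2 + sqrt(5)/2) + 5*(-2)*conj(0) + 5*(2)*conj(0)]
      = (1/20)[(24) + (8) + (2*sqrt(5) + 6) + (-2*sqrt(5) - 2) + (6 - 2*sqrt(5)) + (-2 + 2*sqrt(5)) + (0) + (0)] = 40/20 = 2
  <chi_rho, chi_8> = (1/20)[1*(12)*conj(2) + 1*(-4)*conj(2) + 2*(-2*sqrt(5) - 4)*conj(-sqrt(5)/2 - 1/2) + 2*(2)*conj(-1/2 + sqrt(5)/2) + 2*(-4 + 2*sqrt(5))*conj(-1/2 + sqrt(5)/2) + 2*(2)*conj(-sqrt(5)/2 - 1/2) + 5*(-2)*conj(0) + 5*(2)*conj(0)]
      = (1/20)[(24) + (-8) + (6*sqrt(5) + 14) + (-2 + 2*sqrt(5)) + (14 - 6*sqrt(5)) + (-2*sqrt(5) - 2) + (0) + (0)] = 40/20 = 2
Dimension check: dim(rho) = sum (mult * dim) = 0*1 + 0*1 + 1*1 + 3*1 + 0*2 + 0*2 + 2*2 + 2*2 = 12 = chi_rho(e) = 12.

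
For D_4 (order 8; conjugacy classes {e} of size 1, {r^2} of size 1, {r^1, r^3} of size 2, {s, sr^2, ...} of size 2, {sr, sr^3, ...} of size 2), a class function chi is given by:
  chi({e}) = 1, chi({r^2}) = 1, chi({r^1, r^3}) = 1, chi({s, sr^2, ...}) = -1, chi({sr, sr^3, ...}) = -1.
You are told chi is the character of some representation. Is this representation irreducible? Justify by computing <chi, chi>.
Irreducible: <chi, chi> = 1.

Working: <chi, chi> = (1/|G|) sum_C |C| * |chi(C)|^2 = (1/8)[1*|1|^2 + 1*|1|^2 + 2*|1|^2 + 2*|-1|^2 + 2*|-1|^2]
  = (1/8)[(1) + (1) + (2) + (2) + (2)] = 8/8 = 1.
A character is irreducible iff <chi, chi> = 1, so this representation is irreducible.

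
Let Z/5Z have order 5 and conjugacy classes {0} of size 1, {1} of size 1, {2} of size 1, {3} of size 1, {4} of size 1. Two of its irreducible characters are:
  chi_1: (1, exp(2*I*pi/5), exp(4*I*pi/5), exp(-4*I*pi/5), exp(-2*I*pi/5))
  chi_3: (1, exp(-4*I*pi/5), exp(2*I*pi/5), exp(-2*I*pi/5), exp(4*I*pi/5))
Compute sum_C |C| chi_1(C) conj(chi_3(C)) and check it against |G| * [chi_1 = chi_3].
Sum = 0; so <chi_1, chi_3> = 0 (distinct irreducibles are orthogonal).

Why: Compute term by term over conjugacy classes (|C| * chi_1(C) * conj(chi_3(C))):
  1*(1)*conj(1) + 1*(exp(2*I*pi/5))*conj(exp(-4*I*pi/5)) + 1*(exp(4*I*pi/5))*conj(exp(2*I*pi/5)) + 1*(exp(-4*I*pi/5))*conj(exp(-2*I*pi/5)) + 1*(exp(-2*I*pi/5))*conj(exp(4*I*pi/5))
  = (1) + (exp(-4*I*pi/5)) + (exp(2*I*pi/5)) + (exp(-2*I*pi/5)) + (exp(4*I*pi/5))
  = 0.
(Exp terms are combined using exp(i*s)*conj(exp(i*t)) = exp(i*(s-t)), and sums of them are collapsed using the identity that for every m > 1 the m distinct m-th roots of unity sum to 0, e.g. 1 + exp(2*I*pi/3) + exp(-2*I*pi/3) = 0.)
Dividing by |G| = 5 gives 0/5 = 0, matching the row-orthogonality relation <chi_1, chi_3> = [chi_1 = chi_3].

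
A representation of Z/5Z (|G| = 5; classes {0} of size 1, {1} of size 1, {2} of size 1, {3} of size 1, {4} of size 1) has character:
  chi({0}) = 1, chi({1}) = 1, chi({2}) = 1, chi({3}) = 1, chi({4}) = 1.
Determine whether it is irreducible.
Irreducible: <chi, chi> = 1.

Derivation: <chi, chi> = (1/|G|) sum_C |C| * |chi(C)|^2 = (1/5)[1*|1|^2 + 1*|1|^2 + 1*|1|^2 + 1*|1|^2 + 1*|1|^2]
  = (1/5)[(1) + (1) + (1) + (1) + (1)] = 5/5 = 1.
(Exp terms are combined using exp(i*s)*conj(exp(i*t)) = exp(i*(s-t)), and sums of them are collapsed using the identity that for every m > 1 the m distinct m-th roots of unity sum to 0, e.g. 1 + exp(2*I*pi/3) + exp(-2*I*pi/3) = 0.)
A character is irreducible iff <chi, chi> = 1, so this representation is irreducible.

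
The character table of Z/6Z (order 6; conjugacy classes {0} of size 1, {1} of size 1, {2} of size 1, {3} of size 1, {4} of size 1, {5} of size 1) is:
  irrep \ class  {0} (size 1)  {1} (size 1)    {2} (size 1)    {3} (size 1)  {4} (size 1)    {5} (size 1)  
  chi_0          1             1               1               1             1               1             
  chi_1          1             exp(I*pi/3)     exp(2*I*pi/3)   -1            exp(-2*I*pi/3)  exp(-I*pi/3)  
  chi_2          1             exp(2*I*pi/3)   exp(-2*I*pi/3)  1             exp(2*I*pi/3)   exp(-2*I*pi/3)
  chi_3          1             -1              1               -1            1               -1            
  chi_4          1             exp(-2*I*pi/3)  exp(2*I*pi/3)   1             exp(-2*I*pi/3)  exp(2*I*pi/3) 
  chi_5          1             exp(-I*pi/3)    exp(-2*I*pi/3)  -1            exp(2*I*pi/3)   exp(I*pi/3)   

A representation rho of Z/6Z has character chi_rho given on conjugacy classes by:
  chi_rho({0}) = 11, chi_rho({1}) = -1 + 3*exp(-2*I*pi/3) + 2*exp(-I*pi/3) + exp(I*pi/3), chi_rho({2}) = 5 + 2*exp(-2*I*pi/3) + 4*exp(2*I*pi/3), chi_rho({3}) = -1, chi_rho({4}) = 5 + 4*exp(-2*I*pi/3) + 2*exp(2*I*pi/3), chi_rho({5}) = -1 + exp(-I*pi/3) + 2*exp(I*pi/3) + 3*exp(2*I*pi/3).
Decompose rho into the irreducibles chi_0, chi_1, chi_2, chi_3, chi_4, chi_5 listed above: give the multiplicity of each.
Multiplicities: chi_0: 2, chi_1: 1, chi_2: 0, chi_3: 3, chi_4: 3, chi_5: 2.

Details: Use <chi_rho, chi> = (1/|G|) sum_C |C| * chi_rho(C) * conj(chi(C)) with |G| = 6 for each irreducible chi in the table:
  <chi_rho, chi_0> = (1/6)[1*(11)*conj(1) + 1*(-1 + 3*exp(-2*I*pi/3) + 2*exp(-I*pi/3) + exp(I*pi/3))*conj(1) + 1*(5 + 2*exp(-2*I*pi/3) + 4*exp(2*I*pi/3))*conj(1) + 1*(-1)*conj(1) + 1*(5 + 4*exp(-2*I*pi/3) + 2*exp(2*I*pi/3))*conj(1) + 1*(-1 + exp(-I*pi/3) + 2*exp(I*pi/3) + 3*exp(2*I*pi/3))*conj(1)]
      = (1/6)[(11) + (-1 + 3*exp(-2*I*pi/3) + 2*exp(-I*pi/3) + exp(I*pi/3)) + (5 + 2*exp(-2*I*pi/3) + 4*exp(2*I*pi/3)) + (-1) + (5 + 4*exp(-2*I*pi/3) + 2*exp(2*I*pi/3)) + (-1 + exp(-I*pi/3) + 2*exp(I*pi/3) + 3*exp(2*I*pi/3))] = 12/6 = 2
  <chi_rho, chi_1> = (1/6)[1*(11)*conj(1) + 1*(-1 + 3*exp(-2*I*pi/3) + 2*exp(-I*pi/3) + exp(I*pi/3))*conj(exp(I*pi/3)) + 1*(5 + 2*exp(-2*I*pi/3) + 4*exp(2*I*pi/3))*conj(exp(2*I*pi/3)) + 1*(-1)*conj(-1) + 1*(5 + 4*exp(-2*I*pi/3) + 2*exp(2*I*pi/3))*conj(exp(-2*I*pi/3)) + 1*(-1 + exp(-I*pi/3) + 2*exp(I*pi/3) + 3*exp(2*I*pi/3))*conj(exp(-I*pi/3))]
      = (1/6)[(11) + (-2 + 2*exp(-2*I*pi/3) - exp(-I*pi/3)) + (4 + 5*exp(-2*I*pi/3) + 2*exp(2*I*pi/3)) + (1) + (4 + 2*exp(-2*I*pi/3) + 5*exp(2*I*pi/3)) + (-2 - exp(I*pi/3) + 2*exp(2*I*pi/3))] = 6/6 = 1
  <chi_rho, chi_2> = (1/6)[1*(11)*conj(1) + 1*(-1 + 3*exp(-2*I*pi/3) + 2*exp(-I*pi/3) + exp(I*pi/3))*conj(exp(2*I*pi/3)) + 1*(5 + 2*exp(-2*I*pi/3) + 4*exp(2*I*pi/3))*conj(exp(-2*I*pi/3)) + 1*(-1)*conj(1) + 1*(5 + 4*exp(-2*I*pi/3) + 2*exp(2*I*pi/3))*conj(exp(2*I*pi/3)) + 1*(-1 + exp(-I*pi/3) + 2*exp(I*pi/3) + 3*exp(2*I*pi/3))*conj(exp(-2*I*pi/3))]
      = (1/6)[(11) + (-2 + exp(-I*pi/3) - exp(-2*I*pi/3) + 3*exp(2*I*pi/3)) + (2 + 4*exp(-2*I*pi/3) + 5*exp(2*I*pi/3)) + (-1) + (2 + 5*exp(-2*I*pi/3) + 4*exp(2*I*pi/3)) + (-2 + 3*exp(-2*I*pi/3) - exp(2*I*pi/3) + exp(I*pi/3))] = 0/6 = 0
  <chi_rho, chi_3> = (1/6)[1*(11)*conj(1) + 1*(-1 + 3*exp(-2*I*pi/3) + 2*exp(-I*pi/3) + exp(I*pi/3))*conj(-1) + 1*(5 + 2*exp(-2*I*pi/3) + 4*exp(2*I*pi/3))*conj(1) + 1*(-1)*conj(-1) + 1*(5 + 4*exp(-2*I*pi/3) + 2*exp(2*I*pi/3))*conj(1) + 1*(-1 + exp(-I*pi/3) + 2*exp(I*pi/3) + 3*exp(2*I*pi/3))*conj(-1)]
      = (1/6)[(11) + (1 - exp(I*pi/3) - 2*exp(-I*pi/3) - 3*exp(-2*I*pi/3)) + (5 + 2*exp(-2*I*pi/3) + 4*exp(2*I*pi/3)) + (1) + (5 + 4*exp(-2*I*pi/3) + 2*exp(2*I*pi/3)) + (1 - 3*exp(2*I*pi/3) - 2*exp(I*pi/3) - exp(-I*pi/3))] = 18/6 = 3
  <chi_rho, chi_4> = (1/6)[1*(11)*conj(1) + 1*(-1 + 3*exp(-2*I*pi/3) + 2*exp(-I*pi/3) + exp(I*pi/3))*conj(exp(-2*I*pi/3)) + 1*(5 + 2*exp(-2*I*pi/3) + 4*exp(2*I*pi/3))*conj(exp(2*I*pi/3)) + 1*(-1)*conj(1) + 1*(5 + 4*exp(-2*I*pi/3) + 2*exp(2*I*pi/3))*conj(exp(-2*I*pi/3)) + 1*(-1 + exp(-I*pi/3) + 2*exp(I*pi/3) + 3*exp(2*I*pi/3))*conj(exp(2*I*pi/3))]
      = (1/6)[(11) + (2 - exp(2*I*pi/3) + 2*exp(I*pi/3)) + (4 + 5*exp(-2*I*pi/3) + 2*exp(2*I*pi/3)) + (-1) + (4 + 2*exp(-2*I*pi/3) + 5*exp(2*I*pi/3)) + (2 + 2*exp(-I*pi/3) - exp(-2*I*pi/3))] = 18/6 = 3
  <chi_rho, chi_5> = (1/6)[1*(11)*conj(1) + 1*(-1 + 3*exp(-2*I*pi/3) + 2*exp(-I*pi/3) + exp(I*pi/3))*conj(exp(-I*pi/3)) + 1*(5 + 2*exp(-2*I*pi/3) + 4*exp(2*I*pi/3))*conj(exp(-2*I*pi/3)) + 1*(-1)*conj(-1) + 1*(5 + 4*exp(-2*I*pi/3) + 2*exp(2*I*pi/3))*conj(exp(2*I*pi/3)) + 1*(-1 + exp(-I*pi/3) + 2*exp(I*pi/3) + 3*exp(2*I*pi/3))*conj(exp(I*pi/3))]
      = (1/6)[(11) + (2 + 3*exp(-I*pi/3) - exp(I*pi/3) + exp(2*I*pi/3)) + (2 + 4*exp(-2*I*pi/3) + 5*exp(2*I*pi/3)) + (1) + (2 + 5*exp(-2*I*pi/3) + 4*exp(2*I*pi/3)) + (2 + exp(-2*I*pi/3) - exp(-I*pi/3) + 3*exp(I*pi/3))] = 12/6 = 2
(Exp terms are combined using exp(i*s)*conj(exp(i*t)) = exp(i*(s-t)), and sums of them are collapsed using the identity that for every m > 1 the m distinct m-th roots of unity sum to 0, e.g. 1 + exp(2*I*pi/3) + exp(-2*I*pi/3) = 0.)
Dimension check: dim(rho) = sum (mult * dim) = 2*1 + 1*1 + 0*1 + 3*1 + 3*1 + 2*1 = 11 = chi_rho(e) = 11.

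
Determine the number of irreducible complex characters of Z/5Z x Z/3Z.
15

Justification: The number of irreducible complex representations of a finite group equals its number of conjugacy classes. Z/5Z x Z/3Z is abelian of order 15, so every element is its own conjugacy class: 15 classes, so Z/5Z x Z/3Z (order 15) has exactly 15 irreducible complex representations.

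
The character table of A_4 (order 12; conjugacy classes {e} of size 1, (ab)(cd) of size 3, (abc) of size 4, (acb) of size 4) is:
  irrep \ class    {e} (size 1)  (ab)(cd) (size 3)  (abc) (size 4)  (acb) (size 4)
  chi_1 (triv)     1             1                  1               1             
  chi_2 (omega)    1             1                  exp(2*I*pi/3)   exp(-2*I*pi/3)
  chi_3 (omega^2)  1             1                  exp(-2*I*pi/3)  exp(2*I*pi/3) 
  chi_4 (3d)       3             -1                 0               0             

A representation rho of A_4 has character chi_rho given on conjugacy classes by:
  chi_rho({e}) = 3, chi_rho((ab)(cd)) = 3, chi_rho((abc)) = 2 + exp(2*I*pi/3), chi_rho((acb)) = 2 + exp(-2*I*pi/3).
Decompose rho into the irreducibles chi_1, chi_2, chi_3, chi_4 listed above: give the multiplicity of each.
Multiplicities: chi_1: 2, chi_2: 1, chi_3: 0, chi_4: 0.

Use <chi_rho, chi> = (1/|G|) sum_C |C| * chi_rho(C) * conj(chi(C)) with |G| = 12 for each irreducible chi in the table:
  <chi_rho, chi_1> = (1/12)[1*(3)*conj(1) + 3*(3)*conj(1) + 4*(2 + exp(2*I*pi/3))*conj(1) + 4*(2 + exp(-2*I*pi/3))*conj(1)]
      = (1/12)[(3) + (9) + (8 + 4*exp(2*I*pi/3)) + (8 + 4*exp(-2*I*pi/3))] = 24/12 = 2
  <chi_rho, chi_2> = (1/12)[1*(3)*conj(1) + 3*(3)*conj(1) + 4*(2 + exp(2*I*pi/3))*conj(exp(2*I*pi/3)) + 4*(2 + exp(-2*I*pi/3))*conj(exp(-2*I*pi/3))]
      = (1/12)[(3) + (9) + (4 + 8*exp(-2*I*pi/3)) + (4 + 8*exp(2*I*pi/3))] = 12/12 = 1
  <chi_rho, chi_3> = (1/12)[1*(3)*conj(1) + 3*(3)*conj(1) + 4*(2 + exp(2*I*pi/3))*conj(exp(-2*I*pi/3)) + 4*(2 + exp(-2*I*pi/3))*conj(exp(2*I*pi/3))]
      = (1/12)[(3) + (9) + (4*exp(-2*I*pi/3) + 8*exp(2*I*pi/3)) + (8*exp(-2*I*pi/3) + 4*exp(2*I*pi/3))] = 0/12 = 0
  <chi_rho, chi_4> = (1/12)[1*(3)*conj(3) + 3*(3)*conj(-1) + 4*(2 + exp(2*I*pi/3))*conj(0) + 4*(2 + exp(-2*I*pi/3))*conj(0)]
      = (1/12)[(9) + (-9) + (0) + (0)] = 0/12 = 0
(Exp terms are combined using exp(i*s)*conj(exp(i*t)) = exp(i*(s-t)), and sums of them are collapsed using the identity that for every m > 1 the m distinct m-th roots of unity sum to 0, e.g. 1 + exp(2*I*pi/3) + exp(-2*I*pi/3) = 0.)
Dimension check: dim(rho) = sum (mult * dim) = 2*1 + 1*1 + 0*1 + 0*3 = 3 = chi_rho(e) = 3.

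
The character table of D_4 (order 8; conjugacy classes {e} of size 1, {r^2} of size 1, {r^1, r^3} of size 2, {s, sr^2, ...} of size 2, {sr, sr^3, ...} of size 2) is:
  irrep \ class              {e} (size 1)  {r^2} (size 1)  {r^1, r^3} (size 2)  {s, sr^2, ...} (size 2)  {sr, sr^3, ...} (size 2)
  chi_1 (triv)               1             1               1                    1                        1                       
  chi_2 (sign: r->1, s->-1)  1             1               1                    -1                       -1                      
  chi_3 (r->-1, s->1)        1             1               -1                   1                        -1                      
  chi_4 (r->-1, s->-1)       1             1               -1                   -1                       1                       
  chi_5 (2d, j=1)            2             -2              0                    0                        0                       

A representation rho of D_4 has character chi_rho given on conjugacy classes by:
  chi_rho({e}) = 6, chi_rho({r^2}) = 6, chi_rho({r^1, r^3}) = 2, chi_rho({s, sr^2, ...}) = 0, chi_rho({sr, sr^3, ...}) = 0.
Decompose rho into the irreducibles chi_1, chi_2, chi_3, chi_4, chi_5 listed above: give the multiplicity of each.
Multiplicities: chi_1: 2, chi_2: 2, chi_3: 1, chi_4: 1, chi_5: 0.

Solution. Use <chi_rho, chi> = (1/|G|) sum_C |C| * chi_rho(C) * conj(chi(C)) with |G| = 8 for each irreducible chi in the table:
  <chi_rho, chi_1> = (1/8)[1*(6)*conj(1) + 1*(6)*conj(1) + 2*(2)*conj(1) + 2*(0)*conj(1) + 2*(0)*conj(1)]
      = (1/8)[(6) + (6) + (4) + (0) + (0)] = 16/8 = 2
  <chi_rho, chi_2> = (1/8)[1*(6)*conj(1) + 1*(6)*conj(1) + 2*(2)*conj(1) + 2*(0)*conj(-1) + 2*(0)*conj(-1)]
      = (1/8)[(6) + (6) + (4) + (0) + (0)] = 16/8 = 2
  <chi_rho, chi_3> = (1/8)[1*(6)*conj(1) + 1*(6)*conj(1) + 2*(2)*conj(-1) + 2*(0)*conj(1) + 2*(0)*conj(-1)]
      = (1/8)[(6) + (6) + (-4) + (0) + (0)] = 8/8 = 1
  <chi_rho, chi_4> = (1/8)[1*(6)*conj(1) + 1*(6)*conj(1) + 2*(2)*conj(-1) + 2*(0)*conj(-1) + 2*(0)*conj(1)]
      = (1/8)[(6) + (6) + (-4) + (0) + (0)] = 8/8 = 1
  <chi_rho, chi_5> = (1/8)[1*(6)*conj(2) + 1*(6)*conj(-2) + 2*(2)*conj(0) + 2*(0)*conj(0) + 2*(0)*conj(0)]
      = (1/8)[(12) + (-12) + (0) + (0) + (0)] = 0/8 = 0
Dimension check: dim(rho) = sum (mult * dim) = 2*1 + 2*1 + 1*1 + 1*1 + 0*2 = 6 = chi_rho(e) = 6.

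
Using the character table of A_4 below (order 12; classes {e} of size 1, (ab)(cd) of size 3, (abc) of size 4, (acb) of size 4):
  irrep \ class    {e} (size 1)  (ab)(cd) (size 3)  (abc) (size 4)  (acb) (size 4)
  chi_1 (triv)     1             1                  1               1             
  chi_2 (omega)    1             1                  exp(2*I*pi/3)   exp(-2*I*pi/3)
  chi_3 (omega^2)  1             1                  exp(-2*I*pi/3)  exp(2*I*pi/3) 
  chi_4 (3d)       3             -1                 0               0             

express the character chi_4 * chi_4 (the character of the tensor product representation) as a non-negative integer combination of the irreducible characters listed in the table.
chi_4 tensor chi_4 = chi_1 + chi_2 + chi_3 + 2*chi_4 (all other irreducibles have multiplicity 0).

Argument: The character of a tensor product is the pointwise product (chi_4 * chi_4)(C) = chi_4(C) * chi_4(C):
  {e}: (3)*(3), (ab)(cd): (-1)*(-1), (abc): (0)*(0), (acb): (0)*(0)
so (chi_4 * chi_4) takes values
  {e} -> 9, (ab)(cd) -> 1, (abc) -> 0, (acb) -> 0.
Now take the inner product of this character with each irreducible chi from the table, <chi_4*chi_4, chi> = (1/12) sum_C |C| (chi_4*chi_4)(C) conj(chi(C)):
  <chi_4*chi_4, chi_1> = (1/12)[1*(9)*conj(1) + 3*(1)*conj(1) + 4*(0)*conj(1) + 4*(0)*conj(1)]
      = (1/12)[(9) + (3) + (0) + (0)] = 12/12 = 1
  <chi_4*chi_4, chi_2> = (1/12)[1*(9)*conj(1) + 3*(1)*conj(1) + 4*(0)*conj(exp(2*I*pi/3)) + 4*(0)*conj(exp(-2*I*pi/3))]
      = (1/12)[(9) + (3) + (0) + (0)] = 12/12 = 1
  <chi_4*chi_4, chi_3> = (1/12)[1*(9)*conj(1) + 3*(1)*conj(1) + 4*(0)*conj(exp(-2*I*pi/3)) + 4*(0)*conj(exp(2*I*pi/3))]
      = (1/12)[(9) + (3) + (0) + (0)] = 12/12 = 1
  <chi_4*chi_4, chi_4> = (1/12)[1*(9)*conj(3) + 3*(1)*conj(-1) + 4*(0)*conj(0) + 4*(0)*conj(0)]
      = (1/12)[(27) + (-3) + (0) + (0)] = 24/12 = 2
(Exp terms are combined using exp(i*s)*conj(exp(i*t)) = exp(i*(s-t)), and sums of them are collapsed using the identity that for every m > 1 the m distinct m-th roots of unity sum to 0, e.g. 1 + exp(2*I*pi/3) + exp(-2*I*pi/3) = 0.)
Hence the multiplicities are chi_1: 1, chi_2: 1, chi_3: 1, chi_4: 2. Dimension check: dim(chi_4)*dim(chi_4) = 3*3 = 9 and sum (mult * dim) = 1*1 + 1*1 + 1*1 + 2*3 = 9.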